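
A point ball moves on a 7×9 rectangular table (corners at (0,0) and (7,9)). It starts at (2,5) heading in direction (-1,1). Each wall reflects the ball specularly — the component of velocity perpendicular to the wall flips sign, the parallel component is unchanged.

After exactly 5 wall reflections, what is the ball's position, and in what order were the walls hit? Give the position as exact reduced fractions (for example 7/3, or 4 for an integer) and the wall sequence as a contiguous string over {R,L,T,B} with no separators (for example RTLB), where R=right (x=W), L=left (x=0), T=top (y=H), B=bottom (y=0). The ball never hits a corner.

Final position: (0,3)
Wall sequence: LTRBL

1. t=2 → L at (0,7); v=(1,1)
2. t=2 → T at (2,9); v=(1,-1)
3. t=5 → R at (7,4); v=(-1,-1)
4. t=4 → B at (3,0); v=(-1,1)
5. t=3 → L at (0,3); v=(1,1)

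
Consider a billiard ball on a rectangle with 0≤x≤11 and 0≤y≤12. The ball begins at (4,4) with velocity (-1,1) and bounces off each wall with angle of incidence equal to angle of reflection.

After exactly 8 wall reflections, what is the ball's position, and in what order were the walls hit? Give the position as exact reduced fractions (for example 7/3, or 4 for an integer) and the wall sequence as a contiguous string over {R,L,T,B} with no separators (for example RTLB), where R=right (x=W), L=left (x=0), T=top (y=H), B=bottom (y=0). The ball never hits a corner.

1. t=4 → L at (0,8); v=(1,1)
2. t=4 → T at (4,12); v=(1,-1)
3. t=7 → R at (11,5); v=(-1,-1)
4. t=5 → B at (6,0); v=(-1,1)
5. t=6 → L at (0,6); v=(1,1)
6. t=6 → T at (6,12); v=(1,-1)
7. t=5 → R at (11,7); v=(-1,-1)
8. t=7 → B at (4,0); v=(-1,1)

Final position: (4,0)
Wall sequence: LTRBLTRB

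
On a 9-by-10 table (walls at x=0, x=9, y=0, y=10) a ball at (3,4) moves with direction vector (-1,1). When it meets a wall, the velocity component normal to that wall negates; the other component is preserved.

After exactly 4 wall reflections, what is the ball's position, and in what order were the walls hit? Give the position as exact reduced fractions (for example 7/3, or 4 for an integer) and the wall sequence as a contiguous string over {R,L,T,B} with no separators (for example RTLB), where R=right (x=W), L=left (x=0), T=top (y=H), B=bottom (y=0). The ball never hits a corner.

Final position: (5,0)
Wall sequence: LTRB

1. t=3 → L at (0,7); v=(1,1)
2. t=3 → T at (3,10); v=(1,-1)
3. t=6 → R at (9,4); v=(-1,-1)
4. t=4 → B at (5,0); v=(-1,1)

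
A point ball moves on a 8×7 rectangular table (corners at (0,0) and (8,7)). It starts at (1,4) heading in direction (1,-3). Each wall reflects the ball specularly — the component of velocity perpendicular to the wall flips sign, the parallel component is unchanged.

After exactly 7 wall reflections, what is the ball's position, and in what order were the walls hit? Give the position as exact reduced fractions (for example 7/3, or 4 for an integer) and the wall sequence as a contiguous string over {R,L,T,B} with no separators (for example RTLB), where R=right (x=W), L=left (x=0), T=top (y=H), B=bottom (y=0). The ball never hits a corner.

1. t=4/3 → B at (7/3,0); v=(1,3)
2. t=7/3 → T at (14/3,7); v=(1,-3)
3. t=7/3 → B at (7,0); v=(1,3)
4. t=1 → R at (8,3); v=(-1,3)
5. t=4/3 → T at (20/3,7); v=(-1,-3)
6. t=7/3 → B at (13/3,0); v=(-1,3)
7. t=7/3 → T at (2,7); v=(-1,-3)

Final position: (2,7)
Wall sequence: BTBRTBT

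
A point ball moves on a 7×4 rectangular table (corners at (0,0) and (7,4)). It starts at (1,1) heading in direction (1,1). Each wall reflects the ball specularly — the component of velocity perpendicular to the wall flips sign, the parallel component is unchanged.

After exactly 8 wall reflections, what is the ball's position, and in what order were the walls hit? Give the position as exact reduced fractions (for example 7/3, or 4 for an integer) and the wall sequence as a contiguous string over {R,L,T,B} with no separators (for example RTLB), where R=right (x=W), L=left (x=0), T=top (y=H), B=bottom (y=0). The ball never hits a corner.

Final position: (7,3)
Wall sequence: TRBTLBTR

1. t=3 → T at (4,4); v=(1,-1)
2. t=3 → R at (7,1); v=(-1,-1)
3. t=1 → B at (6,0); v=(-1,1)
4. t=4 → T at (2,4); v=(-1,-1)
5. t=2 → L at (0,2); v=(1,-1)
6. t=2 → B at (2,0); v=(1,1)
7. t=4 → T at (6,4); v=(1,-1)
8. t=1 → R at (7,3); v=(-1,-1)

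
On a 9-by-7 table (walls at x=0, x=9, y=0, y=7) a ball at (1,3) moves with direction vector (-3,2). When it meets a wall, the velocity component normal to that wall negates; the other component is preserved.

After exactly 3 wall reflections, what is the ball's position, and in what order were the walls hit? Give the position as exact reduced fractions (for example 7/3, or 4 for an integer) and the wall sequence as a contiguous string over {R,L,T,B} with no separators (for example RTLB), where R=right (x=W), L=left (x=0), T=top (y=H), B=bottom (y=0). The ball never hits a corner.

1. t=1/3 → L at (0,11/3); v=(3,2)
2. t=5/3 → T at (5,7); v=(3,-2)
3. t=4/3 → R at (9,13/3); v=(-3,-2)

Final position: (9,13/3)
Wall sequence: LTR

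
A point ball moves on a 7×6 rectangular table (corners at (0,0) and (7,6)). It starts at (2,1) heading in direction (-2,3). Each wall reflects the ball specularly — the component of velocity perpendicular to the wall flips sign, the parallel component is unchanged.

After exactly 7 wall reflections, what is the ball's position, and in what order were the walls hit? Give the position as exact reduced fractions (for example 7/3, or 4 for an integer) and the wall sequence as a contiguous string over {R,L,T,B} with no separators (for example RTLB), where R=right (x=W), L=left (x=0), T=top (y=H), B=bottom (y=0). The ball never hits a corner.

Final position: (0,1)
Wall sequence: LTBRTBL

1. t=1 → L at (0,4); v=(2,3)
2. t=2/3 → T at (4/3,6); v=(2,-3)
3. t=2 → B at (16/3,0); v=(2,3)
4. t=5/6 → R at (7,5/2); v=(-2,3)
5. t=7/6 → T at (14/3,6); v=(-2,-3)
6. t=2 → B at (2/3,0); v=(-2,3)
7. t=1/3 → L at (0,1); v=(2,3)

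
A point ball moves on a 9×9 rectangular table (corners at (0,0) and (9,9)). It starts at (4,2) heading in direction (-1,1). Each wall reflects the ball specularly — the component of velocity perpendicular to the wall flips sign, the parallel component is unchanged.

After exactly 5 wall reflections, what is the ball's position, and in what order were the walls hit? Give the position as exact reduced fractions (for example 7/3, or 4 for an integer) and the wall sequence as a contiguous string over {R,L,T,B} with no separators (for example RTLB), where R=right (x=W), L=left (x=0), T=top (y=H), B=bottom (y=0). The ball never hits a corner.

1. t=4 → L at (0,6); v=(1,1)
2. t=3 → T at (3,9); v=(1,-1)
3. t=6 → R at (9,3); v=(-1,-1)
4. t=3 → B at (6,0); v=(-1,1)
5. t=6 → L at (0,6); v=(1,1)

Final position: (0,6)
Wall sequence: LTRBL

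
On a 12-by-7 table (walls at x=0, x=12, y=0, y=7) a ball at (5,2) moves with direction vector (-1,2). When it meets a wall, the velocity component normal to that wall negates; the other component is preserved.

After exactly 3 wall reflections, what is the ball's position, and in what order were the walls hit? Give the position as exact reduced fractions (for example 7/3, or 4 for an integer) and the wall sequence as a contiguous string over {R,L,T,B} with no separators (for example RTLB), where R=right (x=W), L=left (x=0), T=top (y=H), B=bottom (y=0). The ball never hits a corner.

Final position: (1,0)
Wall sequence: TLB

1. t=5/2 → T at (5/2,7); v=(-1,-2)
2. t=5/2 → L at (0,2); v=(1,-2)
3. t=1 → B at (1,0); v=(1,2)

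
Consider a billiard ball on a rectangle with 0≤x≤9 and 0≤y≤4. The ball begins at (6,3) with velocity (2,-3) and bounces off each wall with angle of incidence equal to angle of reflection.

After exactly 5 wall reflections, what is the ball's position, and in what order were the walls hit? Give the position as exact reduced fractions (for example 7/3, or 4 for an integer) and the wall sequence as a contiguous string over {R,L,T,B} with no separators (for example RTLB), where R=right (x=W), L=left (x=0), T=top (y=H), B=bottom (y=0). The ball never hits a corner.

Final position: (2,4)
Wall sequence: BRTBT

1. t=1 → B at (8,0); v=(2,3)
2. t=1/2 → R at (9,3/2); v=(-2,3)
3. t=5/6 → T at (22/3,4); v=(-2,-3)
4. t=4/3 → B at (14/3,0); v=(-2,3)
5. t=4/3 → T at (2,4); v=(-2,-3)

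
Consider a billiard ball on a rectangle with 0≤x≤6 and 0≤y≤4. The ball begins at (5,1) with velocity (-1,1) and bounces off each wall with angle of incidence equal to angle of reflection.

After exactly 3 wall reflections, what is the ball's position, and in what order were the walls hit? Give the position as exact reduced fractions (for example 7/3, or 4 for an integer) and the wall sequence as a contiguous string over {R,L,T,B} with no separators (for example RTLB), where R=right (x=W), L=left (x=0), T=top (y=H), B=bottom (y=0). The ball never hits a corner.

1. t=3 → T at (2,4); v=(-1,-1)
2. t=2 → L at (0,2); v=(1,-1)
3. t=2 → B at (2,0); v=(1,1)

Final position: (2,0)
Wall sequence: TLB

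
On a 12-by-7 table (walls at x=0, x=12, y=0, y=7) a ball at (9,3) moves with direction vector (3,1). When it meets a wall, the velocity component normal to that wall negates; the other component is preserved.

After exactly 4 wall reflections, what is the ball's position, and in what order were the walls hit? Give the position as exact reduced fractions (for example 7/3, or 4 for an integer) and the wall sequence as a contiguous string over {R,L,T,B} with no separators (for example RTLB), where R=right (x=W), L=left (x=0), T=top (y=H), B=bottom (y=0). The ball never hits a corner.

Final position: (12,2)
Wall sequence: RTLR

1. t=1 → R at (12,4); v=(-3,1)
2. t=3 → T at (3,7); v=(-3,-1)
3. t=1 → L at (0,6); v=(3,-1)
4. t=4 → R at (12,2); v=(-3,-1)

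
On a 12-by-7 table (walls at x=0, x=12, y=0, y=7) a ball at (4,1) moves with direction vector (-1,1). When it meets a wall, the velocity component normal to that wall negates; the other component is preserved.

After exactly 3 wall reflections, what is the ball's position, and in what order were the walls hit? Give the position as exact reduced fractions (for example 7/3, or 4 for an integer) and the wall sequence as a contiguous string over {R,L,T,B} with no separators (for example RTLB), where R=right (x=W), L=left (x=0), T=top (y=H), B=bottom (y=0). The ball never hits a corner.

Final position: (9,0)
Wall sequence: LTB

1. t=4 → L at (0,5); v=(1,1)
2. t=2 → T at (2,7); v=(1,-1)
3. t=7 → B at (9,0); v=(1,1)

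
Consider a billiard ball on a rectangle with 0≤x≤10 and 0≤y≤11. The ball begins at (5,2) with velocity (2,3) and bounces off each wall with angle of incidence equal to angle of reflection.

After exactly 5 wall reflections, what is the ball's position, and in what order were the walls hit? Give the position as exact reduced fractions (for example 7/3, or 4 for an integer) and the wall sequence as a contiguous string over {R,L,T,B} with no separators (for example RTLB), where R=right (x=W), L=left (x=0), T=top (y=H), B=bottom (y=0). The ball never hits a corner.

1. t=5/2 → R at (10,19/2); v=(-2,3)
2. t=1/2 → T at (9,11); v=(-2,-3)
3. t=11/3 → B at (5/3,0); v=(-2,3)
4. t=5/6 → L at (0,5/2); v=(2,3)
5. t=17/6 → T at (17/3,11); v=(2,-3)

Final position: (17/3,11)
Wall sequence: RTBLT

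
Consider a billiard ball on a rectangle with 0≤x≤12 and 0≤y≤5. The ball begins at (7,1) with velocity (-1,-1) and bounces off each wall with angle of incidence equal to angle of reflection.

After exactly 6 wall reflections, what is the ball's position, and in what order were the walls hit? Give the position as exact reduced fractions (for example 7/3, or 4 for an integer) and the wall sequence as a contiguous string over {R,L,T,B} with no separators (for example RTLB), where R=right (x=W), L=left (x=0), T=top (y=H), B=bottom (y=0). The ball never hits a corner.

1. t=1 → B at (6,0); v=(-1,1)
2. t=5 → T at (1,5); v=(-1,-1)
3. t=1 → L at (0,4); v=(1,-1)
4. t=4 → B at (4,0); v=(1,1)
5. t=5 → T at (9,5); v=(1,-1)
6. t=3 → R at (12,2); v=(-1,-1)

Final position: (12,2)
Wall sequence: BTLBTR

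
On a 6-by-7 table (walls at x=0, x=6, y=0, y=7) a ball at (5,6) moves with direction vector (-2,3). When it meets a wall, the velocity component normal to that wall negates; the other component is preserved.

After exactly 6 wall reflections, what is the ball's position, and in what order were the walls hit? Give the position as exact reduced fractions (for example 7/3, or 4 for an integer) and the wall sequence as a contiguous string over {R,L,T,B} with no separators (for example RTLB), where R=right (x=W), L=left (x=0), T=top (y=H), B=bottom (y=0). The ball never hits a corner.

Final position: (7/3,0)
Wall sequence: TLBTRB

1. t=1/3 → T at (13/3,7); v=(-2,-3)
2. t=13/6 → L at (0,1/2); v=(2,-3)
3. t=1/6 → B at (1/3,0); v=(2,3)
4. t=7/3 → T at (5,7); v=(2,-3)
5. t=1/2 → R at (6,11/2); v=(-2,-3)
6. t=11/6 → B at (7/3,0); v=(-2,3)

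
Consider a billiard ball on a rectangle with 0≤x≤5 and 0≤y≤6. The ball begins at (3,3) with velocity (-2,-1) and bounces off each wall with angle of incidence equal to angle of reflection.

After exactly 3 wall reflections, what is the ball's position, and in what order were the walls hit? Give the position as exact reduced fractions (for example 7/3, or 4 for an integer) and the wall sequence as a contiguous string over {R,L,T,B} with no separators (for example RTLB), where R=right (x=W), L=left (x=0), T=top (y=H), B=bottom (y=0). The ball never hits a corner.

1. t=3/2 → L at (0,3/2); v=(2,-1)
2. t=3/2 → B at (3,0); v=(2,1)
3. t=1 → R at (5,1); v=(-2,1)

Final position: (5,1)
Wall sequence: LBR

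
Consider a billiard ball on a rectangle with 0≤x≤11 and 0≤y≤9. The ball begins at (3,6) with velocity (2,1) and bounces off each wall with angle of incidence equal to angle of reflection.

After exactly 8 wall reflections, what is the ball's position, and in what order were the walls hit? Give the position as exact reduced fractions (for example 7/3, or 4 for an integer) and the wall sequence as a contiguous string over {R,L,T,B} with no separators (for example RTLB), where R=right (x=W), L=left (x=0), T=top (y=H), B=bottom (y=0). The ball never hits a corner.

1. t=3 → T at (9,9); v=(2,-1)
2. t=1 → R at (11,8); v=(-2,-1)
3. t=11/2 → L at (0,5/2); v=(2,-1)
4. t=5/2 → B at (5,0); v=(2,1)
5. t=3 → R at (11,3); v=(-2,1)
6. t=11/2 → L at (0,17/2); v=(2,1)
7. t=1/2 → T at (1,9); v=(2,-1)
8. t=5 → R at (11,4); v=(-2,-1)

Final position: (11,4)
Wall sequence: TRLBRLTR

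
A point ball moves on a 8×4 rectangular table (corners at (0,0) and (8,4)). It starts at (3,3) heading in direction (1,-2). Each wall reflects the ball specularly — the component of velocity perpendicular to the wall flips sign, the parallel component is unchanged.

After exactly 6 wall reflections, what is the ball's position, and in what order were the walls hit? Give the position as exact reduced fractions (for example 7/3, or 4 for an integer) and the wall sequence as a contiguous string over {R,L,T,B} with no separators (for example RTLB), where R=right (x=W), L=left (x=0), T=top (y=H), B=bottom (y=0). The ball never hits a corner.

1. t=3/2 → B at (9/2,0); v=(1,2)
2. t=2 → T at (13/2,4); v=(1,-2)
3. t=3/2 → R at (8,1); v=(-1,-2)
4. t=1/2 → B at (15/2,0); v=(-1,2)
5. t=2 → T at (11/2,4); v=(-1,-2)
6. t=2 → B at (7/2,0); v=(-1,2)

Final position: (7/2,0)
Wall sequence: BTRBTB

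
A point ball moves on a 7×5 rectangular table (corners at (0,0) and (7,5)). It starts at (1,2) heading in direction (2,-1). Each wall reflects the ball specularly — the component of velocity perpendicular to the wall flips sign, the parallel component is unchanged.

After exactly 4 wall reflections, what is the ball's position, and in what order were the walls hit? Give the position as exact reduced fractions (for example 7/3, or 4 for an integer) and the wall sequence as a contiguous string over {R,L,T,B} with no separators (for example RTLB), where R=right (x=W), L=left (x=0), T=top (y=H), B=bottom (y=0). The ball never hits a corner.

1. t=2 → B at (5,0); v=(2,1)
2. t=1 → R at (7,1); v=(-2,1)
3. t=7/2 → L at (0,9/2); v=(2,1)
4. t=1/2 → T at (1,5); v=(2,-1)

Final position: (1,5)
Wall sequence: BRLT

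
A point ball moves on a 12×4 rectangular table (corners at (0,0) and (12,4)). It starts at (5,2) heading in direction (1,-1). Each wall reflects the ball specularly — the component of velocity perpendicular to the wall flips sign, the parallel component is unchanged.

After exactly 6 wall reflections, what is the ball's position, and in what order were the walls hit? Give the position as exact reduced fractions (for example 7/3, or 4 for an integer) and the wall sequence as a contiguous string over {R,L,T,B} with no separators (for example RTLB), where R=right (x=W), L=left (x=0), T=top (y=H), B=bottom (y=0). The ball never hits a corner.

Final position: (1,0)
Wall sequence: BTRBTB

1. t=2 → B at (7,0); v=(1,1)
2. t=4 → T at (11,4); v=(1,-1)
3. t=1 → R at (12,3); v=(-1,-1)
4. t=3 → B at (9,0); v=(-1,1)
5. t=4 → T at (5,4); v=(-1,-1)
6. t=4 → B at (1,0); v=(-1,1)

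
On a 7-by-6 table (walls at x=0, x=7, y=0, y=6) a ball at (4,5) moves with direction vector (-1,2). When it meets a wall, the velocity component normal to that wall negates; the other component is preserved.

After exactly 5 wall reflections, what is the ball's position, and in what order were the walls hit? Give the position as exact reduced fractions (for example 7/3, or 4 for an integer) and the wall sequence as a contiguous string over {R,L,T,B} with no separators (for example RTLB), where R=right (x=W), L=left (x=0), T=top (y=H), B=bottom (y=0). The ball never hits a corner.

1. t=1/2 → T at (7/2,6); v=(-1,-2)
2. t=3 → B at (1/2,0); v=(-1,2)
3. t=1/2 → L at (0,1); v=(1,2)
4. t=5/2 → T at (5/2,6); v=(1,-2)
5. t=3 → B at (11/2,0); v=(1,2)

Final position: (11/2,0)
Wall sequence: TBLTB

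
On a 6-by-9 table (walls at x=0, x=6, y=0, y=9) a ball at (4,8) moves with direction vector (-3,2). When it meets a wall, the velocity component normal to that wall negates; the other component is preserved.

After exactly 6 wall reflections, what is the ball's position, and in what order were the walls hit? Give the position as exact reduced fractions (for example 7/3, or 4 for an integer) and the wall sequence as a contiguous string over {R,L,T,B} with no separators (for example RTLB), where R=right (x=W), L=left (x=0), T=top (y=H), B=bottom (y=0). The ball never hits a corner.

1. t=1/2 → T at (5/2,9); v=(-3,-2)
2. t=5/6 → L at (0,22/3); v=(3,-2)
3. t=2 → R at (6,10/3); v=(-3,-2)
4. t=5/3 → B at (1,0); v=(-3,2)
5. t=1/3 → L at (0,2/3); v=(3,2)
6. t=2 → R at (6,14/3); v=(-3,2)

Final position: (6,14/3)
Wall sequence: TLRBLR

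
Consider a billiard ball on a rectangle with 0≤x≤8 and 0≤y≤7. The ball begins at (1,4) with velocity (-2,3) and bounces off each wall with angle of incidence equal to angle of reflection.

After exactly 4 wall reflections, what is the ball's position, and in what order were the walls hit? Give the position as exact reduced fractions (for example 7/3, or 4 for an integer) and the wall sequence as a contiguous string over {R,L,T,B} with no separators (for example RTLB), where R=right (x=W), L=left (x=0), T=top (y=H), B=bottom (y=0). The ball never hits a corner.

1. t=1/2 → L at (0,11/2); v=(2,3)
2. t=1/2 → T at (1,7); v=(2,-3)
3. t=7/3 → B at (17/3,0); v=(2,3)
4. t=7/6 → R at (8,7/2); v=(-2,3)

Final position: (8,7/2)
Wall sequence: LTBR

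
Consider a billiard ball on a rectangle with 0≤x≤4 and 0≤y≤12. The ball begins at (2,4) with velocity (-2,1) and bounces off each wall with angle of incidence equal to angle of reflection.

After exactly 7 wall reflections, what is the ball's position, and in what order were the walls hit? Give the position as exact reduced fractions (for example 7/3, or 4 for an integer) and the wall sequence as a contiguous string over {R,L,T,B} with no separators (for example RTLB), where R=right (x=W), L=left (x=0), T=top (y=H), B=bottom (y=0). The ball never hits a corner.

1. t=1 → L at (0,5); v=(2,1)
2. t=2 → R at (4,7); v=(-2,1)
3. t=2 → L at (0,9); v=(2,1)
4. t=2 → R at (4,11); v=(-2,1)
5. t=1 → T at (2,12); v=(-2,-1)
6. t=1 → L at (0,11); v=(2,-1)
7. t=2 → R at (4,9); v=(-2,-1)

Final position: (4,9)
Wall sequence: LRLRTLR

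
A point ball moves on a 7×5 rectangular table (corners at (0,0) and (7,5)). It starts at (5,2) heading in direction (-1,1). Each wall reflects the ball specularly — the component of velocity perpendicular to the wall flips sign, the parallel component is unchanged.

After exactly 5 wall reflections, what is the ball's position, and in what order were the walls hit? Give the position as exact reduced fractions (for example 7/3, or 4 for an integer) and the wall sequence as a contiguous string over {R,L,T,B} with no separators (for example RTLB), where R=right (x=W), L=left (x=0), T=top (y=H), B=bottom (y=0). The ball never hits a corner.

1. t=3 → T at (2,5); v=(-1,-1)
2. t=2 → L at (0,3); v=(1,-1)
3. t=3 → B at (3,0); v=(1,1)
4. t=4 → R at (7,4); v=(-1,1)
5. t=1 → T at (6,5); v=(-1,-1)

Final position: (6,5)
Wall sequence: TLBRT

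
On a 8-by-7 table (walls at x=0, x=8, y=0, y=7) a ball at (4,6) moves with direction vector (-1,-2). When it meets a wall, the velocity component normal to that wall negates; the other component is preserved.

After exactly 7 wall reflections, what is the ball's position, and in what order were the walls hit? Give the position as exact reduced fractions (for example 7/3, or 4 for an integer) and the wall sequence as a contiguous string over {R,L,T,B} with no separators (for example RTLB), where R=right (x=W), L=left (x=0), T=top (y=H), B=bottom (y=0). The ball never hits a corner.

Final position: (3,0)
Wall sequence: BLTBRTB

1. t=3 → B at (1,0); v=(-1,2)
2. t=1 → L at (0,2); v=(1,2)
3. t=5/2 → T at (5/2,7); v=(1,-2)
4. t=7/2 → B at (6,0); v=(1,2)
5. t=2 → R at (8,4); v=(-1,2)
6. t=3/2 → T at (13/2,7); v=(-1,-2)
7. t=7/2 → B at (3,0); v=(-1,2)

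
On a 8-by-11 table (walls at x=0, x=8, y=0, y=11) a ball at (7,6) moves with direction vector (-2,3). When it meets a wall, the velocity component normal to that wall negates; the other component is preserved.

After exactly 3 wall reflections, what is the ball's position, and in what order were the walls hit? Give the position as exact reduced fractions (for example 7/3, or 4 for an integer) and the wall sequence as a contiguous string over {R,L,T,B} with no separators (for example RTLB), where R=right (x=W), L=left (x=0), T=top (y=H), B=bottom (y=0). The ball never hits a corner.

1. t=5/3 → T at (11/3,11); v=(-2,-3)
2. t=11/6 → L at (0,11/2); v=(2,-3)
3. t=11/6 → B at (11/3,0); v=(2,3)

Final position: (11/3,0)
Wall sequence: TLB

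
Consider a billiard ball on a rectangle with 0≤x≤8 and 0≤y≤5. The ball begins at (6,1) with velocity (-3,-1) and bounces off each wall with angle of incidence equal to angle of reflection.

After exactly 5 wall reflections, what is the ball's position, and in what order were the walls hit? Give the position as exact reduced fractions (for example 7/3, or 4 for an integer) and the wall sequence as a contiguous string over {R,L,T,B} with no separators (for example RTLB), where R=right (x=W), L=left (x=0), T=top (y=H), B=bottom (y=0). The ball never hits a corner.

Final position: (0,11/3)
Wall sequence: BLRTL

1. t=1 → B at (3,0); v=(-3,1)
2. t=1 → L at (0,1); v=(3,1)
3. t=8/3 → R at (8,11/3); v=(-3,1)
4. t=4/3 → T at (4,5); v=(-3,-1)
5. t=4/3 → L at (0,11/3); v=(3,-1)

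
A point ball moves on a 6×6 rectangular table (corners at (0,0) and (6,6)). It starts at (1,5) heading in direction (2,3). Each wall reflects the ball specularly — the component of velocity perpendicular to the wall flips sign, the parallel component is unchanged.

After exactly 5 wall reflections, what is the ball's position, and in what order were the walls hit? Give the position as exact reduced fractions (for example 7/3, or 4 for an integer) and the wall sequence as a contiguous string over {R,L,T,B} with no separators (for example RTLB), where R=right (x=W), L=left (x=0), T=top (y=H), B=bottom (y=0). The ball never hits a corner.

1. t=1/3 → T at (5/3,6); v=(2,-3)
2. t=2 → B at (17/3,0); v=(2,3)
3. t=1/6 → R at (6,1/2); v=(-2,3)
4. t=11/6 → T at (7/3,6); v=(-2,-3)
5. t=7/6 → L at (0,5/2); v=(2,-3)

Final position: (0,5/2)
Wall sequence: TBRTL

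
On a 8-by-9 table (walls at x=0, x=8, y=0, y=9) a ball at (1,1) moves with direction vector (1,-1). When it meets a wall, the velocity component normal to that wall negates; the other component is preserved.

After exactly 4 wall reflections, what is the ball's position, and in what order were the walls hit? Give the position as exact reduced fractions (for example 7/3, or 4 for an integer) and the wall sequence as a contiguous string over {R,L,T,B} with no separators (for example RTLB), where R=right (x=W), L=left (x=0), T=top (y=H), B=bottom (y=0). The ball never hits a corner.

Final position: (0,4)
Wall sequence: BRTL

1. t=1 → B at (2,0); v=(1,1)
2. t=6 → R at (8,6); v=(-1,1)
3. t=3 → T at (5,9); v=(-1,-1)
4. t=5 → L at (0,4); v=(1,-1)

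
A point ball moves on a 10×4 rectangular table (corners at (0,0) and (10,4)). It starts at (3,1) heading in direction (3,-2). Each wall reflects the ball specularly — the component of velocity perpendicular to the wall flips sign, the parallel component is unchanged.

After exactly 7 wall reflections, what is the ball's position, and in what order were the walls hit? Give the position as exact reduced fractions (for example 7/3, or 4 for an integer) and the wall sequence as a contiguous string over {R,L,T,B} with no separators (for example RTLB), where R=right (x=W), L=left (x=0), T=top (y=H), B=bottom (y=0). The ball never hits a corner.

Final position: (17/2,0)
Wall sequence: BRTBLTB

1. t=1/2 → B at (9/2,0); v=(3,2)
2. t=11/6 → R at (10,11/3); v=(-3,2)
3. t=1/6 → T at (19/2,4); v=(-3,-2)
4. t=2 → B at (7/2,0); v=(-3,2)
5. t=7/6 → L at (0,7/3); v=(3,2)
6. t=5/6 → T at (5/2,4); v=(3,-2)
7. t=2 → B at (17/2,0); v=(3,2)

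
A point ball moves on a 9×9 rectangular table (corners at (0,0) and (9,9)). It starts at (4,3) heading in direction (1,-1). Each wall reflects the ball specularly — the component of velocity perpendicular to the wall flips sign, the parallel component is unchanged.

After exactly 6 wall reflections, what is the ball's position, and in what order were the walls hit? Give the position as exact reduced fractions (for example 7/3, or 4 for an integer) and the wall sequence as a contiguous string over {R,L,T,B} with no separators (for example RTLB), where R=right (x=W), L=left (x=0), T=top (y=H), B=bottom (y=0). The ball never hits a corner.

1. t=3 → B at (7,0); v=(1,1)
2. t=2 → R at (9,2); v=(-1,1)
3. t=7 → T at (2,9); v=(-1,-1)
4. t=2 → L at (0,7); v=(1,-1)
5. t=7 → B at (7,0); v=(1,1)
6. t=2 → R at (9,2); v=(-1,1)

Final position: (9,2)
Wall sequence: BRTLBR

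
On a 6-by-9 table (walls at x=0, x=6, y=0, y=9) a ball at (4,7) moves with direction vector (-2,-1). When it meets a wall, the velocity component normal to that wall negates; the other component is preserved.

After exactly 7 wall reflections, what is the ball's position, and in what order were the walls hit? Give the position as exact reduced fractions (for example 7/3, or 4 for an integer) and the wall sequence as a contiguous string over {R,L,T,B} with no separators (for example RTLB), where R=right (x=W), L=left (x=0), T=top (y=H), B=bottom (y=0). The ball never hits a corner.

Final position: (4,9)
Wall sequence: LRBLRLT

1. t=2 → L at (0,5); v=(2,-1)
2. t=3 → R at (6,2); v=(-2,-1)
3. t=2 → B at (2,0); v=(-2,1)
4. t=1 → L at (0,1); v=(2,1)
5. t=3 → R at (6,4); v=(-2,1)
6. t=3 → L at (0,7); v=(2,1)
7. t=2 → T at (4,9); v=(2,-1)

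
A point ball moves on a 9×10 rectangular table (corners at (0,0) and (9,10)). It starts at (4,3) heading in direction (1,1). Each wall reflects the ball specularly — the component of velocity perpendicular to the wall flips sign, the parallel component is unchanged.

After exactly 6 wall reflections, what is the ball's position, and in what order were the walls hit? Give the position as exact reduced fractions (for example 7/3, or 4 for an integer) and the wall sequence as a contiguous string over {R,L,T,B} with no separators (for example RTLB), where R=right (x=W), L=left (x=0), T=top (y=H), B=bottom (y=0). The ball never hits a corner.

Final position: (5,10)
Wall sequence: RTLBRT

1. t=5 → R at (9,8); v=(-1,1)
2. t=2 → T at (7,10); v=(-1,-1)
3. t=7 → L at (0,3); v=(1,-1)
4. t=3 → B at (3,0); v=(1,1)
5. t=6 → R at (9,6); v=(-1,1)
6. t=4 → T at (5,10); v=(-1,-1)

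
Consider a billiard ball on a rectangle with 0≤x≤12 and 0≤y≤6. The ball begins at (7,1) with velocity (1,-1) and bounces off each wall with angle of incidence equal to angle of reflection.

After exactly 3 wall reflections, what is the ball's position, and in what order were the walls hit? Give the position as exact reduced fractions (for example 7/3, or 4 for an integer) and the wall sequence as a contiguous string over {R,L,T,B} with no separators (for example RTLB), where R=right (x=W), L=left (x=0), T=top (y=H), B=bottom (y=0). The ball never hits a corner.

Final position: (10,6)
Wall sequence: BRT

1. t=1 → B at (8,0); v=(1,1)
2. t=4 → R at (12,4); v=(-1,1)
3. t=2 → T at (10,6); v=(-1,-1)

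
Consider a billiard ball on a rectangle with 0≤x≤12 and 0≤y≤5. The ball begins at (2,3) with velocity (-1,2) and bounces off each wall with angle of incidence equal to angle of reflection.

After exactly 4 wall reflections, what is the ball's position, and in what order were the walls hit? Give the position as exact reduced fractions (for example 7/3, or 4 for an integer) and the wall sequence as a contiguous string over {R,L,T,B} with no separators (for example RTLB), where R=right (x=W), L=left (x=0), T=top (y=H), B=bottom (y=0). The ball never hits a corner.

Final position: (4,5)
Wall sequence: TLBT

1. t=1 → T at (1,5); v=(-1,-2)
2. t=1 → L at (0,3); v=(1,-2)
3. t=3/2 → B at (3/2,0); v=(1,2)
4. t=5/2 → T at (4,5); v=(1,-2)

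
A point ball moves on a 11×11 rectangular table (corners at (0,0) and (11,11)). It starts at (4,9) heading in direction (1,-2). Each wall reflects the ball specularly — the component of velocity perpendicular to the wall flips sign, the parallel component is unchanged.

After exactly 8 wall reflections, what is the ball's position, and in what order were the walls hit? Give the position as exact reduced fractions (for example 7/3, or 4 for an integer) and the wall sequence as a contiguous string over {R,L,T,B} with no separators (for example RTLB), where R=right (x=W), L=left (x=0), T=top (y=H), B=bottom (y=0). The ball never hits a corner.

1. t=9/2 → B at (17/2,0); v=(1,2)
2. t=5/2 → R at (11,5); v=(-1,2)
3. t=3 → T at (8,11); v=(-1,-2)
4. t=11/2 → B at (5/2,0); v=(-1,2)
5. t=5/2 → L at (0,5); v=(1,2)
6. t=3 → T at (3,11); v=(1,-2)
7. t=11/2 → B at (17/2,0); v=(1,2)
8. t=5/2 → R at (11,5); v=(-1,2)

Final position: (11,5)
Wall sequence: BRTBLTBR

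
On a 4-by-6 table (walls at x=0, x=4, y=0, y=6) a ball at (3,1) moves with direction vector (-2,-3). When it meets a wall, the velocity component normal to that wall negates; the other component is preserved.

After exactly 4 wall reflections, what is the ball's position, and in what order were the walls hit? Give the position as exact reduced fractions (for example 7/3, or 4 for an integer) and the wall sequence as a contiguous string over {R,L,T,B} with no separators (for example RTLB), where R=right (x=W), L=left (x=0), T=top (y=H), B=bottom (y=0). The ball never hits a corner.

1. t=1/3 → B at (7/3,0); v=(-2,3)
2. t=7/6 → L at (0,7/2); v=(2,3)
3. t=5/6 → T at (5/3,6); v=(2,-3)
4. t=7/6 → R at (4,5/2); v=(-2,-3)

Final position: (4,5/2)
Wall sequence: BLTR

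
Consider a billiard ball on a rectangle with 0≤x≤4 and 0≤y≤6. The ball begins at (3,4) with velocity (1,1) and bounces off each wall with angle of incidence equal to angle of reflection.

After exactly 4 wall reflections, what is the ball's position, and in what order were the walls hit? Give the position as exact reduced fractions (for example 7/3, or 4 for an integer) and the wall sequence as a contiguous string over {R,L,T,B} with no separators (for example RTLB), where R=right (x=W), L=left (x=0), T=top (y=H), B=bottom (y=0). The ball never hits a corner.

Final position: (3,0)
Wall sequence: RTLB

1. t=1 → R at (4,5); v=(-1,1)
2. t=1 → T at (3,6); v=(-1,-1)
3. t=3 → L at (0,3); v=(1,-1)
4. t=3 → B at (3,0); v=(1,1)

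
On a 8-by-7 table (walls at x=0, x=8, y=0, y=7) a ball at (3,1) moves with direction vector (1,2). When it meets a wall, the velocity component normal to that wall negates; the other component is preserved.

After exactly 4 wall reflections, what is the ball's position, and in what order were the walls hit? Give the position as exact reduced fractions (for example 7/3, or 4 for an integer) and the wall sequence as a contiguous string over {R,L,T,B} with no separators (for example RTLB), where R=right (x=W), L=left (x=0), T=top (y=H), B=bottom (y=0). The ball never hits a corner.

1. t=3 → T at (6,7); v=(1,-2)
2. t=2 → R at (8,3); v=(-1,-2)
3. t=3/2 → B at (13/2,0); v=(-1,2)
4. t=7/2 → T at (3,7); v=(-1,-2)

Final position: (3,7)
Wall sequence: TRBT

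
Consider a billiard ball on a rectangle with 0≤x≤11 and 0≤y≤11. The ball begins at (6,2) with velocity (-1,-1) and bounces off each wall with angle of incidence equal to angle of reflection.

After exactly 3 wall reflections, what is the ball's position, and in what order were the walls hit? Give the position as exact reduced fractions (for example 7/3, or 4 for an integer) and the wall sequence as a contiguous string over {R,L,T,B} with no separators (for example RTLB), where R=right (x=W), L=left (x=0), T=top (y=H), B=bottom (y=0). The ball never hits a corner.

1. t=2 → B at (4,0); v=(-1,1)
2. t=4 → L at (0,4); v=(1,1)
3. t=7 → T at (7,11); v=(1,-1)

Final position: (7,11)
Wall sequence: BLT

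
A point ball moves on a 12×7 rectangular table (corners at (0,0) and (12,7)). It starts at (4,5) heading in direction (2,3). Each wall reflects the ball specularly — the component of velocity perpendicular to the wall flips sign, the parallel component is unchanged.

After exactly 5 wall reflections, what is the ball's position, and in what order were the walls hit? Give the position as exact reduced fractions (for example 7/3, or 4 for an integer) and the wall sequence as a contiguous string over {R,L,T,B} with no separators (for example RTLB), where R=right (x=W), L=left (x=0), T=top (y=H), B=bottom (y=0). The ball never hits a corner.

1. t=2/3 → T at (16/3,7); v=(2,-3)
2. t=7/3 → B at (10,0); v=(2,3)
3. t=1 → R at (12,3); v=(-2,3)
4. t=4/3 → T at (28/3,7); v=(-2,-3)
5. t=7/3 → B at (14/3,0); v=(-2,3)

Final position: (14/3,0)
Wall sequence: TBRTB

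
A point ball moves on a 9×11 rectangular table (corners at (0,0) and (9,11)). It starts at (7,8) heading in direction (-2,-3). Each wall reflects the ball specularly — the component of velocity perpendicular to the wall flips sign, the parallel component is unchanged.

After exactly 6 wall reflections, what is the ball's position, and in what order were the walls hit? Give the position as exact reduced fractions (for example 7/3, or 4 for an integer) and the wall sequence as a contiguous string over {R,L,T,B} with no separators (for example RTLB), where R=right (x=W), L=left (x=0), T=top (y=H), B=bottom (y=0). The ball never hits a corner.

Final position: (0,15/2)
Wall sequence: BLTRBL

1. t=8/3 → B at (5/3,0); v=(-2,3)
2. t=5/6 → L at (0,5/2); v=(2,3)
3. t=17/6 → T at (17/3,11); v=(2,-3)
4. t=5/3 → R at (9,6); v=(-2,-3)
5. t=2 → B at (5,0); v=(-2,3)
6. t=5/2 → L at (0,15/2); v=(2,3)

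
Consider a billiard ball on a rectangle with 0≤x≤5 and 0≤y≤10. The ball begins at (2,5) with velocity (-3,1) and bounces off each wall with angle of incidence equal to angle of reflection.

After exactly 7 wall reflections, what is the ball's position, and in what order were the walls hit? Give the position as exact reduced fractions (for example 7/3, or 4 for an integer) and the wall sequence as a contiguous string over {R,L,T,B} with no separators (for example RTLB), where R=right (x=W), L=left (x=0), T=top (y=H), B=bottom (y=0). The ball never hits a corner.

Final position: (5,6)
Wall sequence: LRLTRLR

1. t=2/3 → L at (0,17/3); v=(3,1)
2. t=5/3 → R at (5,22/3); v=(-3,1)
3. t=5/3 → L at (0,9); v=(3,1)
4. t=1 → T at (3,10); v=(3,-1)
5. t=2/3 → R at (5,28/3); v=(-3,-1)
6. t=5/3 → L at (0,23/3); v=(3,-1)
7. t=5/3 → R at (5,6); v=(-3,-1)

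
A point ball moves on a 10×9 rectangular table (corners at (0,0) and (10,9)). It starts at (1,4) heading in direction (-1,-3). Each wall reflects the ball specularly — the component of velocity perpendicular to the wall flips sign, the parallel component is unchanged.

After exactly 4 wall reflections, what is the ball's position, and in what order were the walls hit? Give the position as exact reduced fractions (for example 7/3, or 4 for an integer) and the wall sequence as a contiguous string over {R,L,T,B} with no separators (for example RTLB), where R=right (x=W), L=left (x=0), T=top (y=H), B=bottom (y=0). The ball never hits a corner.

1. t=1 → L at (0,1); v=(1,-3)
2. t=1/3 → B at (1/3,0); v=(1,3)
3. t=3 → T at (10/3,9); v=(1,-3)
4. t=3 → B at (19/3,0); v=(1,3)

Final position: (19/3,0)
Wall sequence: LBTB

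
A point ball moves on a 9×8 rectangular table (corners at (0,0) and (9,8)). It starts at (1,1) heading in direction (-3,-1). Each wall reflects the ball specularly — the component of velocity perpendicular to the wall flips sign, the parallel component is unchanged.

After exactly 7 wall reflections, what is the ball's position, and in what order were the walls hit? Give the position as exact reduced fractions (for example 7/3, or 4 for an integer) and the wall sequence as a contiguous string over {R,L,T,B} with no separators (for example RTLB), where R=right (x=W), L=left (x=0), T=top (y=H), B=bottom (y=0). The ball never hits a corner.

Final position: (0,14/3)
Wall sequence: LBRLTRL

1. t=1/3 → L at (0,2/3); v=(3,-1)
2. t=2/3 → B at (2,0); v=(3,1)
3. t=7/3 → R at (9,7/3); v=(-3,1)
4. t=3 → L at (0,16/3); v=(3,1)
5. t=8/3 → T at (8,8); v=(3,-1)
6. t=1/3 → R at (9,23/3); v=(-3,-1)
7. t=3 → L at (0,14/3); v=(3,-1)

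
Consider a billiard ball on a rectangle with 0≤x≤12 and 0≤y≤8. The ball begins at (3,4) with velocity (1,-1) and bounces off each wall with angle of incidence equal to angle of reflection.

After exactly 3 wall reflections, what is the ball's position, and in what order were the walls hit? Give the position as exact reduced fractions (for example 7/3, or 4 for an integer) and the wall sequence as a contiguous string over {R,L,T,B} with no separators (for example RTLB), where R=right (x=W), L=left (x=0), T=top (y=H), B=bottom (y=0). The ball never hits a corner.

1. t=4 → B at (7,0); v=(1,1)
2. t=5 → R at (12,5); v=(-1,1)
3. t=3 → T at (9,8); v=(-1,-1)

Final position: (9,8)
Wall sequence: BRT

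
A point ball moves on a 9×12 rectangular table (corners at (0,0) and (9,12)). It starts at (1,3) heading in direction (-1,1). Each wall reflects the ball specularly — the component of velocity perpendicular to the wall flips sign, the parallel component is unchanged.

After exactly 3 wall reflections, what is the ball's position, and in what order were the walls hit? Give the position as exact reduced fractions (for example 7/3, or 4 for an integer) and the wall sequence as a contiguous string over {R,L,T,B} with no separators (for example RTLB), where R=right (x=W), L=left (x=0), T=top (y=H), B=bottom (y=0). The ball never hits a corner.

1. t=1 → L at (0,4); v=(1,1)
2. t=8 → T at (8,12); v=(1,-1)
3. t=1 → R at (9,11); v=(-1,-1)

Final position: (9,11)
Wall sequence: LTR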